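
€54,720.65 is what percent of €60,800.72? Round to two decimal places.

90.00%

€54,720.65 ÷ €60,800.72 ≈ 90.00%.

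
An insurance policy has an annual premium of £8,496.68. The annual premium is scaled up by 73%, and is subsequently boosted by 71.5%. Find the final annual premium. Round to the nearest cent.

£25,209.22

Each change multiplies by a factor: 1.73 × 1.715 = 2.96695.
£8,496.68 × 2.96695 = £25209.224726 ≈ £25,209.22.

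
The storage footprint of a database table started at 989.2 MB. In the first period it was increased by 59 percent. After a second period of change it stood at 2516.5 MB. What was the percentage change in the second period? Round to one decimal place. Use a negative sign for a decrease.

60.0%

After the first period: 989.2 × 1.59 = 1572.828.
Second-period multiplier: 2516.5 ÷ 1572.828 ≈ 1.59998.
That is a change of 60.0%.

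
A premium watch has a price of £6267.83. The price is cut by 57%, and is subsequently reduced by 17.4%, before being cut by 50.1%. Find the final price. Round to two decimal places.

Each change multiplies by a factor: 0.43 × 0.826 × 0.499 = 0.17723482.
£6267.83 × 0.17723482 = £1110.8777218406 ≈ £1110.88.

£1110.88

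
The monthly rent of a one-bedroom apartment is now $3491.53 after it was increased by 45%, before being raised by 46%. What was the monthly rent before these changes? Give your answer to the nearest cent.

Undoing the 46% increase: $3491.53 ÷ 1.46 ≈ $2391.458904.
Undoing the 45% increase: $2391.458904 ÷ 1.45 ≈ $1649.28.

$1649.28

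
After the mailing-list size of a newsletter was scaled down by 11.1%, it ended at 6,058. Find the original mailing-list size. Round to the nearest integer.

The overall multiplier applied was 0.889.
So the original mailing-list size was 6,058 ÷ 0.889 ≈ 6,814.

6,814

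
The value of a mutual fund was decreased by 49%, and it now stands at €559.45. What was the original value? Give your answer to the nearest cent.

€1096.96

The overall multiplier applied was 0.51.
So the original value was €559.45 ÷ 0.51 ≈ €1096.96.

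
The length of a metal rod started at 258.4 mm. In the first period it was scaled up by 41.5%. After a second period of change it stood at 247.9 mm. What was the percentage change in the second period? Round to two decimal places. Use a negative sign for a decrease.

-32.20%

After the first period: 258.4 × 1.415 = 365.636.
Second-period multiplier: 247.9 ÷ 365.636 ≈ 0.677997.
That is a change of -32.20%.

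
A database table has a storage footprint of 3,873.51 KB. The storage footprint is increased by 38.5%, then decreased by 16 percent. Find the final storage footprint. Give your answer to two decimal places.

Each change multiplies by a factor: 1.385 × 0.84 = 1.1634.
3,873.51 × 1.1634 = 4506.441534 ≈ 4,506.44.

4,506.44 KB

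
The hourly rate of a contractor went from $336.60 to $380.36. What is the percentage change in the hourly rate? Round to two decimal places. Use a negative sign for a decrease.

Change: $380.36 − $336.60 = $43.76.
Relative to the original: $43.76 ÷ $336.60 ≈ 13.00%.

13.00%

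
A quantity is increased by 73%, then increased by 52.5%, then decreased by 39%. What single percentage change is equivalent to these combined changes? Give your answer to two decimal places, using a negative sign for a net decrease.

60.93%

A 73% increase multiplies by 1.73.
Then a 52.5% increase: 1.73 × 1.525 = 2.63825.
Then a 39% decrease: 2.63825 × 0.61 = 1.6093325.
Overall factor 1.6093325, i.e. 60.93%.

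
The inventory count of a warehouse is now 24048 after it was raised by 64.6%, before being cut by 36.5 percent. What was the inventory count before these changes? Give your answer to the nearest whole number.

23008

The overall multiplier applied was 1.646 × 0.635 = 1.04521.
So the original inventory count was 24048 ÷ 1.04521 ≈ 23008.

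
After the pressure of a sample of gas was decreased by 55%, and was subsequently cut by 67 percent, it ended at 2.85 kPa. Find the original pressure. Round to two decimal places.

19.19 kPa

The overall multiplier applied was 0.45 × 0.33 = 0.1485.
So the original pressure was 2.85 ÷ 0.1485 ≈ 19.19 kPa.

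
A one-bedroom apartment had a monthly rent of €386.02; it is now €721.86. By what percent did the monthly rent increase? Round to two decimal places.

87.00%

Change: €721.86 − €386.02 = €335.84.
Relative to the original: €335.84 ÷ €386.02 ≈ 87.00%.
So the monthly rent increased by 87.00%.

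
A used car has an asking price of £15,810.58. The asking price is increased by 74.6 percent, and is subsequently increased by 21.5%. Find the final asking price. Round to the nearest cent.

£33,540.41

Apply the 74.6% increase: £15,810.58 × 1.746 = £27605.27268.
Apply the 21.5% increase: £27605.27268 × 1.215 = £33540.4063062 ≈ £33,540.41.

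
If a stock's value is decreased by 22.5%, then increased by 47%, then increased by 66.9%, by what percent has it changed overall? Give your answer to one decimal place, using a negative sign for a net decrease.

A 22.5% decrease multiplies by 0.775.
Then a 47% increase: 0.775 × 1.47 = 1.13925.
Then a 66.9% increase: 1.13925 × 1.669 = 1.90140825.
Overall factor 1.90140825, i.e. 90.1%.

90.1%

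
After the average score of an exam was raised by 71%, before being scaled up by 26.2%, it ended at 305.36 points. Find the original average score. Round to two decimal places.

The overall multiplier applied was 1.71 × 1.262 = 2.15802.
So the original average score was 305.36 ÷ 2.15802 ≈ 141.50 points.

141.50 points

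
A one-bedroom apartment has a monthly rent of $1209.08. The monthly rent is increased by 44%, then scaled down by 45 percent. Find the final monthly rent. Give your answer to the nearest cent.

Apply the 44% increase: $1209.08 × 1.44 = $1741.0752.
Apply the 45% decrease: $1741.0752 × 0.55 = $957.59136 ≈ $957.59.

$957.59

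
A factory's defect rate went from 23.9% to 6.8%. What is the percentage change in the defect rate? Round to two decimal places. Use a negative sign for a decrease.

The change is 6.8 − 23.9 = -17.1 percentage points.
Relative to the original 23.9%, that is -17.1 ÷ 23.9 ≈ -71.55%.

-71.55%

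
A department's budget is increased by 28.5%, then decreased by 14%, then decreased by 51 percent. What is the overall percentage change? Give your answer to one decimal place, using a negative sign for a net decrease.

The combined multiplier is 1.285 × 0.86 × 0.49 = 0.541499.
That corresponds to a decrease of 45.9%.

-45.9%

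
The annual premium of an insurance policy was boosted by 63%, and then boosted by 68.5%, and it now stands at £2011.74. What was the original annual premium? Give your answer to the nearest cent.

Undoing the 68.5% increase: £2011.74 ÷ 1.685 ≈ £1193.910979.
Undoing the 63% increase: £1193.910979 ÷ 1.63 ≈ £732.46.

£732.46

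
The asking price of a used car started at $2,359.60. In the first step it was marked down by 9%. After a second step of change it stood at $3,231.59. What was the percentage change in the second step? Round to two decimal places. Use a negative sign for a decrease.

50.50%

After the first step: $2,359.60 × 0.91 = $2147.236.
Second-step multiplier: $3,231.59 ÷ $2147.236 ≈ 1.505.
That is a change of 50.50%.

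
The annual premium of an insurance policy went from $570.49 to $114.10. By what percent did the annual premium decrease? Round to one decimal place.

80.0%

Change: $114.10 − $570.49 = -$456.39.
Relative to the original: -$456.39 ÷ $570.49 ≈ -80.0%.
So the annual premium decreased by 80.0%.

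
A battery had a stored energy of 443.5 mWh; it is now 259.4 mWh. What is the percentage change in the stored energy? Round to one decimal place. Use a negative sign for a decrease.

Change: 259.4 − 443.5 = -184.1.
Relative to the original: -184.1 ÷ 443.5 ≈ -41.5%.

-41.5%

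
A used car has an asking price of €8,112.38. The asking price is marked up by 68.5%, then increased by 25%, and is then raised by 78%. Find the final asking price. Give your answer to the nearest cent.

After the 68.5% increase: €8,112.38 × 1.685 = €13669.3603.
After the 25% increase: €13669.3603 × 1.25 = €17086.700375.
78% increase: €17086.700375 × 1.78 = €30414.3266675 ≈ €30,414.33.

€30,414.33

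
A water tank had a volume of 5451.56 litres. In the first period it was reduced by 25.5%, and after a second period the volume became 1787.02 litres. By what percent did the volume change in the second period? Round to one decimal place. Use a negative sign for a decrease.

After the first period: 5451.56 × 0.745 = 4061.4122.
Second-period multiplier: 1787.02 ÷ 4061.4122 ≈ 0.44.
That is a change of -56.0%.

-56.0%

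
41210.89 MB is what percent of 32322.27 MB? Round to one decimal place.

41210.89 MB ÷ 32322.27 MB ≈ 127.5%.

127.5%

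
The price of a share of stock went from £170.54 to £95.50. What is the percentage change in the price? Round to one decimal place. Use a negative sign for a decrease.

Change: £95.50 − £170.54 = -£75.04.
Relative to the original: -£75.04 ÷ £170.54 ≈ -44.0%.

-44.0%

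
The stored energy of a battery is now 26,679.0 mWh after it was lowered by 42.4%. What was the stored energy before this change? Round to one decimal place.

The overall multiplier applied was 0.576.
So the original stored energy was 26,679.0 ÷ 0.576 ≈ 46,317.7 mWh.

46,317.7 mWh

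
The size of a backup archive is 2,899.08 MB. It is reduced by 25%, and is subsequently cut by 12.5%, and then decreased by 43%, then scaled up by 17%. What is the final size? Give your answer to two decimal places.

Each change multiplies by a factor: 0.75 × 0.875 × 0.57 × 1.17 = 0.437653125.
2,899.08 × 0.437653125 = 1268.791421625 ≈ 1,268.79.

1,268.79 MB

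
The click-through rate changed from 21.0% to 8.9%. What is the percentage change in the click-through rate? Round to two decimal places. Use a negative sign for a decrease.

-57.62%

The change is 8.9 − 21.0 = -12.1 percentage points.
Relative to the original 21.0%, that is -12.1 ÷ 21.0 ≈ -57.62%.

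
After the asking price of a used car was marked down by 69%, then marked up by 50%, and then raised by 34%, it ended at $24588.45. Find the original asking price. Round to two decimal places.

$39461.48

Undoing the 34% increase: $24588.45 ÷ 1.34 ≈ $18349.589552.
Undoing the 50% increase: $18349.589552 ÷ 1.5 ≈ $12233.059701.
Undoing the 69% decrease: $12233.059701 ÷ 0.31 ≈ $39461.48.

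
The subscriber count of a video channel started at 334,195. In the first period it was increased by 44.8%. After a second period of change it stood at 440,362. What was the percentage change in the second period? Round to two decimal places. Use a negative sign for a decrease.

After the first period: 334,195 × 1.448 = 483914.36.
Second-period multiplier: 440,362 ÷ 483914.36 ≈ 0.91.
That is a change of -9.00%.

-9.00%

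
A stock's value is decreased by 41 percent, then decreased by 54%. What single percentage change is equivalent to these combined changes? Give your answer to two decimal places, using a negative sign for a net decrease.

-72.86%

The combined multiplier is 0.59 × 0.46 = 0.2714.
That corresponds to a decrease of 72.86%.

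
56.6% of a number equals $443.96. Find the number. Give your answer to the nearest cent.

$784.38

$443.96 ÷ 0.566 ≈ $784.38.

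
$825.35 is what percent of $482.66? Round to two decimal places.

171.00%

$825.35 ÷ $482.66 ≈ 171.00%.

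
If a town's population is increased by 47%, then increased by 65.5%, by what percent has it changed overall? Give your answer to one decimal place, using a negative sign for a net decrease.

143.3%

The combined multiplier is 1.47 × 1.655 = 2.43285.
That corresponds to an increase of 143.3%.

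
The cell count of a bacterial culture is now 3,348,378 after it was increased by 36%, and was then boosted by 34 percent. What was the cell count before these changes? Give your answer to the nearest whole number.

1,837,345

Undoing the 34% increase: 3,348,378 ÷ 1.34 ≈ 2498789.552239.
Undoing the 36% increase: 2498789.552239 ÷ 1.36 ≈ 1,837,345.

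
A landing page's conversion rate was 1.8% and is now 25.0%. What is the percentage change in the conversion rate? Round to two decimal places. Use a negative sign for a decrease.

1288.89%

The change is 25.0 − 1.8 = 23.2 percentage points.
Relative to the original 1.8%, that is 23.2 ÷ 1.8 ≈ 1288.89%.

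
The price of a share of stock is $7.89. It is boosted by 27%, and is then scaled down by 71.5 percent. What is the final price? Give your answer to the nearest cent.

Each change multiplies by a factor: 1.27 × 0.285 = 0.36195.
$7.89 × 0.36195 = $2.8557855 ≈ $2.86.

$2.86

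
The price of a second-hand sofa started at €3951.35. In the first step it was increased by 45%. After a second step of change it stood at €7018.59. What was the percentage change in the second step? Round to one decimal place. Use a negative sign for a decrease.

After the first step: €3951.35 × 1.45 = €5729.4575.
Second-step multiplier: €7018.59 ÷ €5729.4575 ≈ 1.225.
That is a change of 22.5%.

22.5%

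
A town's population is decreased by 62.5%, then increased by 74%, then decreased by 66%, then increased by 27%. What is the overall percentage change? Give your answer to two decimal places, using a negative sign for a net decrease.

-71.83%

The combined multiplier is 0.375 × 1.74 × 0.34 × 1.27 = 0.2817495.
That corresponds to a decrease of 71.83%.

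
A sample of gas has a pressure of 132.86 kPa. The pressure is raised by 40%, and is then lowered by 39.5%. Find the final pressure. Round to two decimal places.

Each change multiplies by a factor: 1.4 × 0.605 = 0.847.
132.86 × 0.847 = 112.53242 ≈ 112.53.

112.53 kPa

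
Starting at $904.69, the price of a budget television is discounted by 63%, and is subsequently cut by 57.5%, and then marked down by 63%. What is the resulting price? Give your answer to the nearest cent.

63% decrease: $904.69 × 0.37 = $334.7353.
After the 57.5% decrease: $334.7353 × 0.425 = $142.2625025.
Apply the 63% decrease: $142.2625025 × 0.37 = $52.637125925 ≈ $52.64.

$52.64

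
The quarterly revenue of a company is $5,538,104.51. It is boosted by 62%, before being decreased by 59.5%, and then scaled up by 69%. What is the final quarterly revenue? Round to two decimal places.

Apply the 62% increase: $5,538,104.51 × 1.62 = $8971729.3062.
After the 59.5% decrease: $8971729.3062 × 0.405 = $3633550.369011.
Apply the 69% increase: $3633550.369011 × 1.69 = $6140700.12362859 ≈ $6,140,700.12.

$6,140,700.12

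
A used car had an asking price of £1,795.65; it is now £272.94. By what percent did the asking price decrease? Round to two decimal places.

84.80%

Change: £272.94 − £1,795.65 = -£1,522.71.
Relative to the original: -£1,522.71 ÷ £1,795.65 ≈ -84.80%.
So the asking price decreased by 84.80%.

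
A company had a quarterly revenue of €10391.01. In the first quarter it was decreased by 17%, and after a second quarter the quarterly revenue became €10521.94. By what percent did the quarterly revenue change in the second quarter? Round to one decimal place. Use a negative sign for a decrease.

22.0%

After the first quarter: €10391.01 × 0.83 = €8624.5383.
Second-quarter multiplier: €10521.94 ÷ €8624.5383 ≈ 1.22.
That is a change of 22.0%.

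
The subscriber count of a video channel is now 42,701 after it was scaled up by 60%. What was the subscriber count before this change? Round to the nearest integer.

The overall multiplier applied was 1.6.
So the original subscriber count was 42,701 ÷ 1.6 ≈ 26,688.

26,688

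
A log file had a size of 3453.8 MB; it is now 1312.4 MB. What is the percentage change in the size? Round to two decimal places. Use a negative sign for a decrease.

-62.00%

Change: 1312.4 − 3453.8 = -2141.4.
Relative to the original: -2141.4 ÷ 3453.8 ≈ -62.00%.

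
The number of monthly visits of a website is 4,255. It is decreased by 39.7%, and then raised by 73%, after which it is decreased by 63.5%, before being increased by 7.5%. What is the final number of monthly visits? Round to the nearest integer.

1,742

Apply the 39.7% decrease: 4,255 × 0.603 = 2565.765.
After the 73% increase: 2565.765 × 1.73 = 4438.77345.
63.5% decrease: 4438.77345 × 0.365 = 1620.15230925.
Apply the 7.5% increase: 1620.15230925 × 1.075 = 1741.66373244375 ≈ 1,742.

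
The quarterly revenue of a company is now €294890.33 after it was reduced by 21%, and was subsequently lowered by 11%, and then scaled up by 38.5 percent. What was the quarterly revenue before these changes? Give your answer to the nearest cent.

€302826.35

The overall multiplier applied was 0.79 × 0.89 × 1.385 = 0.9737935.
So the original quarterly revenue was €294890.33 ÷ 0.9737935 ≈ €302826.35.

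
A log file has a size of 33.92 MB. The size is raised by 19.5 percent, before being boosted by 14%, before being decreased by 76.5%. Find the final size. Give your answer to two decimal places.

Each change multiplies by a factor: 1.195 × 1.14 × 0.235 = 0.3201405.
33.92 × 0.3201405 = 10.85916576 ≈ 10.86.

10.86 MB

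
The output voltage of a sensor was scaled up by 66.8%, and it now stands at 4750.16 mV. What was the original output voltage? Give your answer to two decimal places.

2847.82 mV

The overall multiplier applied was 1.668.
So the original output voltage was 4750.16 ÷ 1.668 ≈ 2847.82 mV.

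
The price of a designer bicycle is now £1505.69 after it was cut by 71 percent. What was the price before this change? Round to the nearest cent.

£5192.03

The overall multiplier applied was 0.29.
So the original price was £1505.69 ÷ 0.29 ≈ £5192.03.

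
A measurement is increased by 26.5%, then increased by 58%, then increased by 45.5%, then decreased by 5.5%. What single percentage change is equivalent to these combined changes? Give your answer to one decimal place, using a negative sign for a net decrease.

A 26.5% increase multiplies by 1.265.
Then a 58% increase: 1.265 × 1.58 = 1.9987.
Then a 45.5% increase: 1.9987 × 1.455 = 2.9081085.
Then a 5.5% decrease: 2.9081085 × 0.945 = 2.7481625325.
Overall factor 2.7481625325, i.e. 174.8%.

174.8%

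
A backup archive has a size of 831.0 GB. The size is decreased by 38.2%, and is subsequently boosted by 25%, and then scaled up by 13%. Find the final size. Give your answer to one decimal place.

725.4 GB

Apply the 38.2% decrease: 831.0 × 0.618 = 513.558.
After the 25% increase: 513.558 × 1.25 = 641.9475.
13% increase: 641.9475 × 1.13 = 725.400675 ≈ 725.4.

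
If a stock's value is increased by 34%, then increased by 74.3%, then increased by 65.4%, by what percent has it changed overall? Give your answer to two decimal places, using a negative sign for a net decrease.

A 34% increase multiplies by 1.34.
Then a 74.3% increase: 1.34 × 1.743 = 2.33562.
Then a 65.4% increase: 2.33562 × 1.654 = 3.86311548.
Overall factor 3.86311548, i.e. 286.31%.

286.31%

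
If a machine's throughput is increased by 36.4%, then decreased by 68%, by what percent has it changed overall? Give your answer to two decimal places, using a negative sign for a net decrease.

A 36.4% increase multiplies by 1.364.
Then a 68% decrease: 1.364 × 0.32 = 0.43648.
Overall factor 0.43648, i.e. -56.35%.

-56.35%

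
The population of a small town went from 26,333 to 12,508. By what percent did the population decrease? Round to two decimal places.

52.50%

Change: 12,508 − 26,333 = -13,825.
Relative to the original: -13,825 ÷ 26,333 ≈ -52.50%.
So the population decreased by 52.50%.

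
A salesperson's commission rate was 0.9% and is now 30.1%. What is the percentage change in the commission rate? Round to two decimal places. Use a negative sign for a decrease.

The change is 30.1 − 0.9 = 29.2 percentage points.
Relative to the original 0.9%, that is 29.2 ÷ 0.9 ≈ 3244.44%.

3244.44%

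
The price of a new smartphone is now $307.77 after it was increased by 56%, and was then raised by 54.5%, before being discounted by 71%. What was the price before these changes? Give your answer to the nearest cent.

The overall multiplier applied was 1.56 × 1.545 × 0.29 = 0.698958.
So the original price was $307.77 ÷ 0.698958 ≈ $440.33.

$440.33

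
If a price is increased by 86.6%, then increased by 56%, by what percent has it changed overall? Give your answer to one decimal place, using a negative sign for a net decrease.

191.1%

An 86.6% increase multiplies by 1.866.
Then a 56% increase: 1.866 × 1.56 = 2.91096.
Overall factor 2.91096, i.e. 191.1%.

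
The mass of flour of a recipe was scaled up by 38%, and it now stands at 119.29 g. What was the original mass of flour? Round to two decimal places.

86.44 g

The overall multiplier applied was 1.38.
So the original mass of flour was 119.29 ÷ 1.38 ≈ 86.44 g.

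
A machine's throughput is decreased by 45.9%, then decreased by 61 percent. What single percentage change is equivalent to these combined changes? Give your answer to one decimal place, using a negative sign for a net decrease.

-78.9%

A 45.9% decrease multiplies by 0.541.
Then a 61% decrease: 0.541 × 0.39 = 0.21099.
Overall factor 0.21099, i.e. -78.9%.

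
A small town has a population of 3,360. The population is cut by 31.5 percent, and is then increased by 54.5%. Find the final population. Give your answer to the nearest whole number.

31.5% decrease: 3,360 × 0.685 = 2301.6.
Apply the 54.5% increase: 2301.6 × 1.545 = 3555.972 ≈ 3,556.

3,556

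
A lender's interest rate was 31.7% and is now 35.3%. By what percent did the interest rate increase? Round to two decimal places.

11.36%

The change is 35.3 − 31.7 = 3.6 percentage points.
Relative to the original 31.7%, that is 3.6 ÷ 31.7 ≈ 11.36%.
So the interest rate rose by 11.36%.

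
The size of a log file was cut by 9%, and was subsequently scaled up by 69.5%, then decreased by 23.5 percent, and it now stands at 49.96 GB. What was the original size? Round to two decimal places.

42.34 GB

The overall multiplier applied was 0.91 × 1.695 × 0.765 = 1.17997425.
So the original size was 49.96 ÷ 1.17997425 ≈ 42.34 GB.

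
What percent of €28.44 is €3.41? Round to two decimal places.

11.99%

€3.41 ÷ €28.44 ≈ 11.99%.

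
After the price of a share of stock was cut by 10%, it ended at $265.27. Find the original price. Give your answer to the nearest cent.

$294.74

The overall multiplier applied was 0.9.
So the original price was $265.27 ÷ 0.9 ≈ $294.74.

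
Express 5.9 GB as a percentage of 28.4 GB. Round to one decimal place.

20.8%

5.9 GB ÷ 28.4 GB ≈ 20.8%.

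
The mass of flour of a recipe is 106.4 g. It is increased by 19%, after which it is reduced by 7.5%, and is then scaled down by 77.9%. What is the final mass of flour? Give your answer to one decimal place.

25.9 g

19% increase: 106.4 × 1.19 = 126.616.
After the 7.5% decrease: 126.616 × 0.925 = 117.1198.
77.9% decrease: 117.1198 × 0.221 = 25.8834758 ≈ 25.9.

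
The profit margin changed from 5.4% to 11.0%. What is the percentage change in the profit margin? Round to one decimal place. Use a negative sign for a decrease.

The change is 11.0 − 5.4 = 5.6 percentage points.
Relative to the original 5.4%, that is 5.6 ÷ 5.4 ≈ 103.7%.

103.7%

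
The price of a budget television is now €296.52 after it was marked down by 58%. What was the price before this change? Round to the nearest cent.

€706.00

The overall multiplier applied was 0.42.
So the original price was €296.52 ÷ 0.42 = €706.00.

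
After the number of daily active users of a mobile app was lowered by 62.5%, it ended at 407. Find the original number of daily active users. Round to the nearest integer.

1085

The overall multiplier applied was 0.375.
So the original number of daily active users was 407 ÷ 0.375 ≈ 1085.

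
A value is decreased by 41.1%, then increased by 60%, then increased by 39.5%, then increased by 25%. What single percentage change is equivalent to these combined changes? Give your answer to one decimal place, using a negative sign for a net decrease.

The combined multiplier is 0.589 × 1.6 × 1.395 × 1.25 = 1.64331.
That corresponds to an increase of 64.3%.

64.3%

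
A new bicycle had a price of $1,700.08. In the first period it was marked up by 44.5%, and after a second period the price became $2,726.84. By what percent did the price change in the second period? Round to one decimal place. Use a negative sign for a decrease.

After the first period: $1,700.08 × 1.445 = $2456.6156.
Second-period multiplier: $2,726.84 ÷ $2456.6156 ≈ 1.11.
That is a change of 11.0%.

11.0%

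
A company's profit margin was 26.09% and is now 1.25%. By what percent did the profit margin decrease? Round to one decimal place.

95.2%

The change is 1.25 − 26.09 = -24.84 percentage points.
Relative to the original 26.09%, that is -24.84 ÷ 26.09 ≈ -95.2%.
So the profit margin fell by 95.2%.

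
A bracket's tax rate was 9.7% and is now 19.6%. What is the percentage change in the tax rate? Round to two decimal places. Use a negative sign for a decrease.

The change is 19.6 − 9.7 = 9.9 percentage points.
Relative to the original 9.7%, that is 9.9 ÷ 9.7 ≈ 102.06%.

102.06%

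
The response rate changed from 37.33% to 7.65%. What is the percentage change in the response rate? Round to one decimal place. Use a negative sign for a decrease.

The change is 7.65 − 37.33 = -29.68 percentage points.
Relative to the original 37.33%, that is -29.68 ÷ 37.33 ≈ -79.5%.

-79.5%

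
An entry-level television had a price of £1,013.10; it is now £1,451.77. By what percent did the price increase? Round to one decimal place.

Change: £1,451.77 − £1,013.10 = £438.67.
Relative to the original: £438.67 ÷ £1,013.10 ≈ 43.3%.
So the price increased by 43.3%.

43.3%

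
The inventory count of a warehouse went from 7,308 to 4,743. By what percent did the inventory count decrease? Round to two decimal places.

Change: 4,743 − 7,308 = -2,565.
Relative to the original: -2,565 ÷ 7,308 ≈ -35.10%.
So the inventory count decreased by 35.10%.

35.10%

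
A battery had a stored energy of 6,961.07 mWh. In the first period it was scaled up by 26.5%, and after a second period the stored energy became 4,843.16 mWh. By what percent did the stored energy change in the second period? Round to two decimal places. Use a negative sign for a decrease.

After the first period: 6,961.07 × 1.265 = 8805.75355.
Second-period multiplier: 4,843.16 ÷ 8805.75355 ≈ 0.549999.
That is a change of -45.00%.

-45.00%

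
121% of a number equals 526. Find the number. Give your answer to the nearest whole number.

435

526 ÷ 1.21 ≈ 435.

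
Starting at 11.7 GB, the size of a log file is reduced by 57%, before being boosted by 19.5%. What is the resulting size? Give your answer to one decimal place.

6.0 GB

Each change multiplies by a factor: 0.43 × 1.195 = 0.51385.
11.7 × 0.51385 = 6.012045 ≈ 6.0.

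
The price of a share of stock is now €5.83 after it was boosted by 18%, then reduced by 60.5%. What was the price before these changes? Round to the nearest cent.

€12.51

The overall multiplier applied was 1.18 × 0.395 = 0.4661.
So the original price was €5.83 ÷ 0.4661 ≈ €12.51.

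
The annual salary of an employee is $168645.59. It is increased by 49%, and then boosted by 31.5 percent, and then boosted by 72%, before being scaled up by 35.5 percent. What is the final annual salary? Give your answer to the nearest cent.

Apply the 49% increase: $168645.59 × 1.49 = $251281.9291.
31.5% increase: $251281.9291 × 1.315 = $330435.7367665.
72% increase: $330435.7367665 × 1.72 = $568349.46723838.
Apply the 35.5% increase: $568349.46723838 × 1.355 = $770113.5281080049 ≈ $770113.53.

$770113.53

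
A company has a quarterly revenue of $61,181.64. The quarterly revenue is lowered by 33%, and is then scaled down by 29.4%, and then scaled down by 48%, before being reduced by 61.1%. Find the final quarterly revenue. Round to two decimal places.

$5,854.01

Each change multiplies by a factor: 0.67 × 0.706 × 0.52 × 0.389 = 0.0956824856.
$61,181.64 × 0.0956824856 = $5854.011388284384 ≈ $5,854.01.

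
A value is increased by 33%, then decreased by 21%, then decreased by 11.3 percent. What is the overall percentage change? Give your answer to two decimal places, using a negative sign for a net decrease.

-6.80%

The combined multiplier is 1.33 × 0.79 × 0.887 = 0.9319709.
That corresponds to a decrease of 6.80%.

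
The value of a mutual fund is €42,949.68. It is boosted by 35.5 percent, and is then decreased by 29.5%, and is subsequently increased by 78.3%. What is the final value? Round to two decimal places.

35.5% increase: €42,949.68 × 1.355 = €58196.8164.
Apply the 29.5% decrease: €58196.8164 × 0.705 = €41028.755562.
Apply the 78.3% increase: €41028.755562 × 1.783 = €73154.271167046 ≈ €73,154.27.

€73,154.27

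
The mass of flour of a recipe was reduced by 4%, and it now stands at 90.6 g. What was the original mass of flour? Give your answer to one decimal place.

The overall multiplier applied was 0.96.
So the original mass of flour was 90.6 ÷ 0.96 ≈ 94.4 g.

94.4 g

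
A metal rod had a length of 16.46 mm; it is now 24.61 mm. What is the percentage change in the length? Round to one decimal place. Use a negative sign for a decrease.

Change: 24.61 − 16.46 = 8.15.
Relative to the original: 8.15 ÷ 16.46 ≈ 49.5%.

49.5%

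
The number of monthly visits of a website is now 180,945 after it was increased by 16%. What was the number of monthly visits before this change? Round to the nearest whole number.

155,987

The overall multiplier applied was 1.16.
So the original number of monthly visits was 180,945 ÷ 1.16 ≈ 155,987.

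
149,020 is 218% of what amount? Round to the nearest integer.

149,020 ÷ 2.18 ≈ 68,358.

68,358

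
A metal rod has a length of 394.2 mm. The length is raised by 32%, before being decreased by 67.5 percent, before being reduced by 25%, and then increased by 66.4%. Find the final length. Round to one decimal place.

211.1 mm

32% increase: 394.2 × 1.32 = 520.344.
After the 67.5% decrease: 520.344 × 0.325 = 169.1118.
25% decrease: 169.1118 × 0.75 = 126.83385.
Apply the 66.4% increase: 126.83385 × 1.664 = 211.0515264 ≈ 211.1.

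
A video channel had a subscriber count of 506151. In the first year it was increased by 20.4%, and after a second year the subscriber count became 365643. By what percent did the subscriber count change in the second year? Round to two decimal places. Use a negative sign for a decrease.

-40.00%

After the first year: 506151 × 1.204 = 609405.804.
Second-year multiplier: 365643 ÷ 609405.804 ≈ 0.599999.
That is a change of -40.00%.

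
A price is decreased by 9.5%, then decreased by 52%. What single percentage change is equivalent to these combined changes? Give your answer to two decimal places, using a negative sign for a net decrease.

-56.56%

A 9.5% decrease multiplies by 0.905.
Then a 52% decrease: 0.905 × 0.48 = 0.4344.
Overall factor 0.4344, i.e. -56.56%.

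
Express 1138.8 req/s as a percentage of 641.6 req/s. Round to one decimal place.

1138.8 req/s ÷ 641.6 req/s ≈ 177.5%.

177.5%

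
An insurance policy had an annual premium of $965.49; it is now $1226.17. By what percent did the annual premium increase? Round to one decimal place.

27.0%

Change: $1226.17 − $965.49 = $260.68.
Relative to the original: $260.68 ÷ $965.49 ≈ 27.0%.
So the annual premium increased by 27.0%.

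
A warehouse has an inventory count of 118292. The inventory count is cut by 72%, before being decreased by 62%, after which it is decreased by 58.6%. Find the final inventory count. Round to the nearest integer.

After the 72% decrease: 118292 × 0.28 = 33121.76.
Apply the 62% decrease: 33121.76 × 0.38 = 12586.2688.
Apply the 58.6% decrease: 12586.2688 × 0.414 = 5210.7152832 ≈ 5211.

5211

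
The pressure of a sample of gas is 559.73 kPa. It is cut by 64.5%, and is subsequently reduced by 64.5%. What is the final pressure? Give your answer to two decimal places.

70.54 kPa

Each change multiplies by a factor: 0.355 × 0.355 = 0.126025.
559.73 × 0.126025 = 70.53997325 ≈ 70.54.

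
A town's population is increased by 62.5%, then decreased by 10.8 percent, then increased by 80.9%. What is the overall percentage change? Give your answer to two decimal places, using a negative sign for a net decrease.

The combined multiplier is 1.625 × 0.892 × 1.809 = 2.6221455.
That corresponds to an increase of 162.21%.

162.21%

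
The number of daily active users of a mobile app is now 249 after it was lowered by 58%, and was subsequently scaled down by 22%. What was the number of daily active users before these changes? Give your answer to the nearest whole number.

Undoing the 22% decrease: 249 ÷ 0.78 ≈ 319.230769.
Undoing the 58% decrease: 319.230769 ÷ 0.42 ≈ 760.

760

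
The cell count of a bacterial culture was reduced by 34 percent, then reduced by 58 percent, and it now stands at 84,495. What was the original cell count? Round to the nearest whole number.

Undoing the 58% decrease: 84,495 ÷ 0.42 ≈ 201178.571429.
Undoing the 34% decrease: 201178.571429 ÷ 0.66 ≈ 304,816.

304,816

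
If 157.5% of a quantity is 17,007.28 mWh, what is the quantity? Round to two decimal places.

17,007.28 mWh ÷ 1.575 ≈ 10,798.27 mWh.

10,798.27 mWh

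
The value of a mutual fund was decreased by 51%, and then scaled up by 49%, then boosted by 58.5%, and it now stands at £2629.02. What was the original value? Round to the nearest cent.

£2271.86

The overall multiplier applied was 0.49 × 1.49 × 1.585 = 1.1572085.
So the original value was £2629.02 ÷ 1.1572085 ≈ £2271.86.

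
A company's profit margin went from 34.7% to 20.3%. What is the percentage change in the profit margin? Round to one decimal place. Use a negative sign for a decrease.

-41.5%

The change is 20.3 − 34.7 = -14.4 percentage points.
Relative to the original 34.7%, that is -14.4 ÷ 34.7 ≈ -41.5%.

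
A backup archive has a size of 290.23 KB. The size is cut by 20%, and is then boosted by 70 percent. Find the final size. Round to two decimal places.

20% decrease: 290.23 × 0.8 = 232.184.
70% increase: 232.184 × 1.7 = 394.7128 ≈ 394.71.

394.71 KB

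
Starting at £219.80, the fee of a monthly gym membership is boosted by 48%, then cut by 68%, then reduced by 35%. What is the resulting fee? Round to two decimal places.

Apply the 48% increase: £219.80 × 1.48 = £325.304.
Apply the 68% decrease: £325.304 × 0.32 = £104.09728.
After the 35% decrease: £104.09728 × 0.65 = £67.663232 ≈ £67.66.

£67.66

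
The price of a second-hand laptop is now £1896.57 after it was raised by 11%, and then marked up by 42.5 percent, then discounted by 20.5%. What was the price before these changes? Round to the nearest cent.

£1508.22

Undoing the 20.5% decrease: £1896.57 ÷ 0.795 ≈ £2385.622642.
Undoing the 42.5% increase: £2385.622642 ÷ 1.425 ≈ £1674.121152.
Undoing the 11% increase: £1674.121152 ÷ 1.11 ≈ £1508.22.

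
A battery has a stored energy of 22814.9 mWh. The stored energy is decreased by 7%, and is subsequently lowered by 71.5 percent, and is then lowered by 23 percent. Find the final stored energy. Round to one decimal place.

After the 7% decrease: 22814.9 × 0.93 = 21217.857.
After the 71.5% decrease: 21217.857 × 0.285 = 6047.089245.
Apply the 23% decrease: 6047.089245 × 0.77 = 4656.25871865 ≈ 4656.3.

4656.3 mWh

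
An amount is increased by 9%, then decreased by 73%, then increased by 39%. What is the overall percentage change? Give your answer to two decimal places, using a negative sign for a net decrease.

A 9% increase multiplies by 1.09.
Then a 73% decrease: 1.09 × 0.27 = 0.2943.
Then a 39% increase: 0.2943 × 1.39 = 0.409077.
Overall factor 0.409077, i.e. -59.09%.

-59.09%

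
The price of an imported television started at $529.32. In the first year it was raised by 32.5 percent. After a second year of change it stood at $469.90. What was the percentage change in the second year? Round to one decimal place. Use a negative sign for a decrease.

After the first year: $529.32 × 1.325 = $701.349.
Second-year multiplier: $469.90 ÷ $701.349 ≈ 0.66999.
That is a change of -33.0%.

-33.0%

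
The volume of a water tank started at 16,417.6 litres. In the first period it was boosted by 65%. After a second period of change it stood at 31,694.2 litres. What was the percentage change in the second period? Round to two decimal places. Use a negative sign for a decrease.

17.00%

After the first period: 16,417.6 × 1.65 = 27089.04.
Second-period multiplier: 31,694.2 ÷ 27089.04 ≈ 1.170001.
That is a change of 17.00%.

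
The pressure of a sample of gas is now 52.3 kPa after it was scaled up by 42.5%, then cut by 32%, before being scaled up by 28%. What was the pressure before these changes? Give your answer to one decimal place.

42.2 kPa

Undoing the 28% increase: 52.3 ÷ 1.28 = 40.859375.
Undoing the 32% decrease: 40.859375 ÷ 0.68 ≈ 60.087316.
Undoing the 42.5% increase: 60.087316 ÷ 1.425 ≈ 42.2 kPa.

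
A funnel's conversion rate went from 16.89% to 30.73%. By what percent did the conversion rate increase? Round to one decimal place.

The change is 30.73 − 16.89 = 13.84 percentage points.
Relative to the original 16.89%, that is 13.84 ÷ 16.89 ≈ 81.9%.
So the conversion rate rose by 81.9%.

81.9%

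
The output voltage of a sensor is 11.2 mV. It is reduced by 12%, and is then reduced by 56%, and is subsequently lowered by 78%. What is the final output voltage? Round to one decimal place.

12% decrease: 11.2 × 0.88 = 9.856.
Apply the 56% decrease: 9.856 × 0.44 = 4.33664.
After the 78% decrease: 4.33664 × 0.22 = 0.9540608 ≈ 1.0.

1.0 mV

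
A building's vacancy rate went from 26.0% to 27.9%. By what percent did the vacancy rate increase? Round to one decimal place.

7.3%

The change is 27.9 − 26.0 = 1.9 percentage points.
Relative to the original 26.0%, that is 1.9 ÷ 26.0 ≈ 7.3%.
So the vacancy rate rose by 7.3%.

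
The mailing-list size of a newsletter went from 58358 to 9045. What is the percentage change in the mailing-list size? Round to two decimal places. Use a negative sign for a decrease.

Change: 9045 − 58358 = -49313.
Relative to the original: -49313 ÷ 58358 ≈ -84.50%.

-84.50%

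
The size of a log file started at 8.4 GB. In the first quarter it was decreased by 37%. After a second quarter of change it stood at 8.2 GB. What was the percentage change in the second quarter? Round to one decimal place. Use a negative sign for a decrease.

55.0%

After the first quarter: 8.4 × 0.63 = 5.292.
Second-quarter multiplier: 8.2 ÷ 5.292 ≈ 1.54951.
That is a change of 55.0%.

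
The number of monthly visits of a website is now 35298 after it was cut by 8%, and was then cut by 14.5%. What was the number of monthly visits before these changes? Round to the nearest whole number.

44874

The overall multiplier applied was 0.92 × 0.855 = 0.7866.
So the original number of monthly visits was 35298 ÷ 0.7866 ≈ 44874.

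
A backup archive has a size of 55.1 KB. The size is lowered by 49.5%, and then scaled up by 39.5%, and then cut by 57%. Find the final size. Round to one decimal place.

16.7 KB

Apply the 49.5% decrease: 55.1 × 0.505 = 27.8255.
After the 39.5% increase: 27.8255 × 1.395 = 38.8165725.
57% decrease: 38.8165725 × 0.43 = 16.691126175 ≈ 16.7.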